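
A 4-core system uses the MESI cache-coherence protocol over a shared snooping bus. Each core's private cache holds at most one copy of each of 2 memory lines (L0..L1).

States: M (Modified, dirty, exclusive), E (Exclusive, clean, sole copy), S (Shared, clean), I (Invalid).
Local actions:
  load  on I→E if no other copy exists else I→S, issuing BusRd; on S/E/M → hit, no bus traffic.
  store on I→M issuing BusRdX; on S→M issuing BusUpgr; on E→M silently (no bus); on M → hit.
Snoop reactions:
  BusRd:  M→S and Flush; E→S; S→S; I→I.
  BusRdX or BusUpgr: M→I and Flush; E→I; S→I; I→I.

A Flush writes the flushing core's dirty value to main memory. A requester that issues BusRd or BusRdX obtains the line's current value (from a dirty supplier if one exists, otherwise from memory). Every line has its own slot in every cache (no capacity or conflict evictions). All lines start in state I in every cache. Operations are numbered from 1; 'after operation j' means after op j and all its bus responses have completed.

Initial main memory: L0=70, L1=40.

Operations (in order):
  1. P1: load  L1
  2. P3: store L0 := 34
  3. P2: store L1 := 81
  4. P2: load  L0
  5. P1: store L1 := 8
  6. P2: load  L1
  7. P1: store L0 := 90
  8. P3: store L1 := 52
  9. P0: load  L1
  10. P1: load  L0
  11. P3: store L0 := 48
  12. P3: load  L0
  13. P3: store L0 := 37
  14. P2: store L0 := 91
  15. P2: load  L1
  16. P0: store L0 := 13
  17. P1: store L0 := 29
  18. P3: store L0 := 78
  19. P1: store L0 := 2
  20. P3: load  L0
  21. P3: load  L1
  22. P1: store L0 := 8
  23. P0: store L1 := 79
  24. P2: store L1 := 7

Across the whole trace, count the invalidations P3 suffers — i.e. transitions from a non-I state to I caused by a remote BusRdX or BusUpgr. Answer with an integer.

invalidations = 5

1. P1: load  L1  bus=[BusRd]  L1: P0=I P1=E P2=I P3=I  mem[L1]=40
2. P3: store L0 := 34  bus=[BusRdX]  L0: P0=I P1=I P2=I P3=M  mem[L0]=70
3. P2: store L1 := 81  bus=[BusRdX]  L1: P0=I P1=I P2=M P3=I  mem[L1]=40
4. P2: load  L0  bus=[BusRd,Flush]  L0: P0=I P1=I P2=S P3=S  mem[L0]=34
5. P1: store L1 := 8  bus=[BusRdX,Flush]  L1: P0=I P1=M P2=I P3=I  mem[L1]=81
6. P2: load  L1  bus=[BusRd,Flush]  L1: P0=I P1=S P2=S P3=I  mem[L1]=8
7. P1: store L0 := 90  bus=[BusRdX]  L0: P0=I P1=M P2=I P3=I  mem[L0]=34
8. P3: store L1 := 52  bus=[BusRdX]  L1: P0=I P1=I P2=I P3=M  mem[L1]=8
9. P0: load  L1  bus=[BusRd,Flush]  L1: P0=S P1=I P2=I P3=S  mem[L1]=52
10. P1: load  L0  bus=[-]  L0: P0=I P1=M P2=I P3=I  mem[L0]=34
11. P3: store L0 := 48  bus=[BusRdX,Flush]  L0: P0=I P1=I P2=I P3=M  mem[L0]=90
12. P3: load  L0  bus=[-]  L0: P0=I P1=I P2=I P3=M  mem[L0]=90
13. P3: store L0 := 37  bus=[-]  L0: P0=I P1=I P2=I P3=M  mem[L0]=90
14. P2: store L0 := 91  bus=[BusRdX,Flush]  L0: P0=I P1=I P2=M P3=I  mem[L0]=37
15. P2: load  L1  bus=[BusRd]  L1: P0=S P1=I P2=S P3=S  mem[L1]=52
16. P0: store L0 := 13  bus=[BusRdX,Flush]  L0: P0=M P1=I P2=I P3=I  mem[L0]=91
17. P1: store L0 := 29  bus=[BusRdX,Flush]  L0: P0=I P1=M P2=I P3=I  mem[L0]=13
18. P3: store L0 := 78  bus=[BusRdX,Flush]  L0: P0=I P1=I P2=I P3=M  mem[L0]=29
19. P1: store L0 := 2  bus=[BusRdX,Flush]  L0: P0=I P1=M P2=I P3=I  mem[L0]=78
20. P3: load  L0  bus=[BusRd,Flush]  L0: P0=I P1=S P2=I P3=S  mem[L0]=2
21. P3: load  L1  bus=[-]  L1: P0=S P1=I P2=S P3=S  mem[L1]=52
22. P1: store L0 := 8  bus=[BusUpgr]  L0: P0=I P1=M P2=I P3=I  mem[L0]=2
23. P0: store L1 := 79  bus=[BusUpgr]  L1: P0=M P1=I P2=I P3=I  mem[L1]=52
24. P2: store L1 := 7  bus=[BusRdX,Flush]  L1: P0=I P1=I P2=M P3=I  mem[L1]=79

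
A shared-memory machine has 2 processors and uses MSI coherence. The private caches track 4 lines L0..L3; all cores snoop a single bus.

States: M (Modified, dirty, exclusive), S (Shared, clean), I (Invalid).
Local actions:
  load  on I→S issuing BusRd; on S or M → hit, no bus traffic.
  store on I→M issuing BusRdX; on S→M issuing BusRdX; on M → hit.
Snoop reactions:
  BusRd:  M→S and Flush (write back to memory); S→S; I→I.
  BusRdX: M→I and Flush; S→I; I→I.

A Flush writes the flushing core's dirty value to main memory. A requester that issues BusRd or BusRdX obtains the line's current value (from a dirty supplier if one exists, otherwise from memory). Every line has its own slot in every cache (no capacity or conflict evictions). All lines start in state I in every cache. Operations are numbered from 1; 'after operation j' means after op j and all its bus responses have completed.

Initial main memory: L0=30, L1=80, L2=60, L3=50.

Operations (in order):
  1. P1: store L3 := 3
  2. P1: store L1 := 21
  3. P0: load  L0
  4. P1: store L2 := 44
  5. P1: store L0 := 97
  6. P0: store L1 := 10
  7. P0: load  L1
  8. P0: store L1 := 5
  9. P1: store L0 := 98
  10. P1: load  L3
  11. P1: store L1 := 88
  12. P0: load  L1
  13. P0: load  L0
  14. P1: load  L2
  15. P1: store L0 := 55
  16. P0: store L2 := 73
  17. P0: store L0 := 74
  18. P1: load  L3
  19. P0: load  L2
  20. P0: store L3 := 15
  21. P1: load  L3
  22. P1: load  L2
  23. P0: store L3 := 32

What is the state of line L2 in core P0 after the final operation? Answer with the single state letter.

step 1: P1: store L3 := 3  ⟶  IM  (L3)  txn=BusRdX  M[L3]=50
step 2: P1: store L1 := 21  ⟶  IM  (L1)  txn=BusRdX  M[L1]=80
step 3: P0: load  L0  ⟶  SI  (L0)  txn=BusRd  M[L0]=30
step 4: P1: store L2 := 44  ⟶  IM  (L2)  txn=BusRdX  M[L2]=60
step 5: P1: store L0 := 97  ⟶  IM  (L0)  txn=BusRdX  M[L0]=30
step 6: P0: store L1 := 10  ⟶  MI  (L1)  txn=BusRdX+Flush  M[L1]=21
step 7: P0: load  L1  ⟶  MI  (L1)  txn=∅  M[L1]=21
step 8: P0: store L1 := 5  ⟶  MI  (L1)  txn=∅  M[L1]=21
step 9: P1: store L0 := 98  ⟶  IM  (L0)  txn=∅  M[L0]=30
step 10: P1: load  L3  ⟶  IM  (L3)  txn=∅  M[L3]=50
step 11: P1: store L1 := 88  ⟶  IM  (L1)  txn=BusRdX+Flush  M[L1]=5
step 12: P0: load  L1  ⟶  SS  (L1)  txn=BusRd+Flush  M[L1]=88
step 13: P0: load  L0  ⟶  SS  (L0)  txn=BusRd+Flush  M[L0]=98
step 14: P1: load  L2  ⟶  IM  (L2)  txn=∅  M[L2]=60
step 15: P1: store L0 := 55  ⟶  IM  (L0)  txn=BusRdX  M[L0]=98
step 16: P0: store L2 := 73  ⟶  MI  (L2)  txn=BusRdX+Flush  M[L2]=44
step 17: P0: store L0 := 74  ⟶  MI  (L0)  txn=BusRdX+Flush  M[L0]=55
step 18: P1: load  L3  ⟶  IM  (L3)  txn=∅  M[L3]=50
step 19: P0: load  L2  ⟶  MI  (L2)  txn=∅  M[L2]=44
step 20: P0: store L3 := 15  ⟶  MI  (L3)  txn=BusRdX+Flush  M[L3]=3
step 21: P1: load  L3  ⟶  SS  (L3)  txn=BusRd+Flush  M[L3]=15
step 22: P1: load  L2  ⟶  SS  (L2)  txn=BusRd+Flush  M[L2]=73
step 23: P0: store L3 := 32  ⟶  MI  (L3)  txn=BusRdX  M[L3]=15

state = S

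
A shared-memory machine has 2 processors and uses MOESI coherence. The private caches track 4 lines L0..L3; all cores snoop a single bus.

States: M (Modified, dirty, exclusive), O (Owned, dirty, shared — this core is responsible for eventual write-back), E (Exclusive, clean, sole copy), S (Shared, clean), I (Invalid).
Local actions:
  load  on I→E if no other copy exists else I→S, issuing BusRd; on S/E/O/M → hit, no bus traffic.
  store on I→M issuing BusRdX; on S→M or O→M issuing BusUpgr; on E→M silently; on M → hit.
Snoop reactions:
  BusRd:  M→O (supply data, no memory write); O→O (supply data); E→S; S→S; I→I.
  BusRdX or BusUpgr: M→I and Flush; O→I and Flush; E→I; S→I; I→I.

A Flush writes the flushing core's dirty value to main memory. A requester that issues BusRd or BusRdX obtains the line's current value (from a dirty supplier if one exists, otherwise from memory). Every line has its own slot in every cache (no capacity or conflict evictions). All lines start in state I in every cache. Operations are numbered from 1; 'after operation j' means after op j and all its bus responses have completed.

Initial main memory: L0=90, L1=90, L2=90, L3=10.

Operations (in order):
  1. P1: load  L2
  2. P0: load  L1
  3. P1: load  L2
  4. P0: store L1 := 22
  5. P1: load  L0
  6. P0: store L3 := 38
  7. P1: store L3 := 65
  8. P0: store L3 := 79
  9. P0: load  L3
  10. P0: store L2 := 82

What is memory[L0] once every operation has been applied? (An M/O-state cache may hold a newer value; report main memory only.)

memory[L0] = 90

1. P1: load  L2  bus=[BusRd]  L2: P0=I P1=E  mem[L2]=90
2. P0: load  L1  bus=[BusRd]  L1: P0=E P1=I  mem[L1]=90
3. P1: load  L2  bus=[-]  L2: P0=I P1=E  mem[L2]=90
4. P0: store L1 := 22  bus=[-]  L1: P0=M P1=I  mem[L1]=90
5. P1: load  L0  bus=[BusRd]  L0: P0=I P1=E  mem[L0]=90
6. P0: store L3 := 38  bus=[BusRdX]  L3: P0=M P1=I  mem[L3]=10
7. P1: store L3 := 65  bus=[BusRdX,Flush]  L3: P0=I P1=M  mem[L3]=38
8. P0: store L3 := 79  bus=[BusRdX,Flush]  L3: P0=M P1=I  mem[L3]=65
9. P0: load  L3  bus=[-]  L3: P0=M P1=I  mem[L3]=65
10. P0: store L2 := 82  bus=[BusRdX]  L2: P0=M P1=I  mem[L2]=90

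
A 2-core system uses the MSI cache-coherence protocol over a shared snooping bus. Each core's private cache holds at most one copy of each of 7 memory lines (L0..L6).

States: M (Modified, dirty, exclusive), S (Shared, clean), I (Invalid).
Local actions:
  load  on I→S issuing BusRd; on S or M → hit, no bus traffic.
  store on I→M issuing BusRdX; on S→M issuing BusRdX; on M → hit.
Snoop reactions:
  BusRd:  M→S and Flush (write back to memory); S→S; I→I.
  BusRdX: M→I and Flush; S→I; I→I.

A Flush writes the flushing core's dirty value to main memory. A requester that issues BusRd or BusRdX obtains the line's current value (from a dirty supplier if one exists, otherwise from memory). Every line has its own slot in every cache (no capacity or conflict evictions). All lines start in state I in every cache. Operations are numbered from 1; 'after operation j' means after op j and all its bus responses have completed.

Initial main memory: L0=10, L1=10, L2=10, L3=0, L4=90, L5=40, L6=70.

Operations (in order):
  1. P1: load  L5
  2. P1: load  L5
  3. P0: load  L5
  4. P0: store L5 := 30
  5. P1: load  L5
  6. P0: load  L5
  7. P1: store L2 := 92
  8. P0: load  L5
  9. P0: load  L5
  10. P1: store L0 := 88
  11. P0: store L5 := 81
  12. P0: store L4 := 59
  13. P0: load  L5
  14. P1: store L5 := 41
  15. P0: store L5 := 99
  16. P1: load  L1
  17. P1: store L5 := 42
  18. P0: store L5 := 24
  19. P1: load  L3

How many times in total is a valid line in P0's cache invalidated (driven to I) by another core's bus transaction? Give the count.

invalidations = 2

[1] P1: load  L5 | P0:I, P1:S(40) | bus: BusRd
[2] P1: load  L5 | P0:I, P1:S(40) | bus: none
[3] P0: load  L5 | P0:S(40), P1:S(40) | bus: BusRd
[4] P0: store L5 := 30 | P0:M(30), P1:I | bus: BusRdX
[5] P1: load  L5 | P0:S(30), P1:S(30) | bus: BusRd,Flush
[6] P0: load  L5 | P0:S(30), P1:S(30) | bus: none
[7] P1: store L2 := 92 | P0:I, P1:M(92) | bus: BusRdX
[8] P0: load  L5 | P0:S(30), P1:S(30) | bus: none
[9] P0: load  L5 | P0:S(30), P1:S(30) | bus: none
[10] P1: store L0 := 88 | P0:I, P1:M(88) | bus: BusRdX
[11] P0: store L5 := 81 | P0:M(81), P1:I | bus: BusRdX
[12] P0: store L4 := 59 | P0:M(59), P1:I | bus: BusRdX
[13] P0: load  L5 | P0:M(81), P1:I | bus: none
[14] P1: store L5 := 41 | P0:I, P1:M(41) | bus: BusRdX,Flush
[15] P0: store L5 := 99 | P0:M(99), P1:I | bus: BusRdX,Flush
[16] P1: load  L1 | P0:I, P1:S(10) | bus: BusRd
[17] P1: store L5 := 42 | P0:I, P1:M(42) | bus: BusRdX,Flush
[18] P0: store L5 := 24 | P0:M(24), P1:I | bus: BusRdX,Flush
[19] P1: load  L3 | P0:I, P1:S(0) | bus: BusRd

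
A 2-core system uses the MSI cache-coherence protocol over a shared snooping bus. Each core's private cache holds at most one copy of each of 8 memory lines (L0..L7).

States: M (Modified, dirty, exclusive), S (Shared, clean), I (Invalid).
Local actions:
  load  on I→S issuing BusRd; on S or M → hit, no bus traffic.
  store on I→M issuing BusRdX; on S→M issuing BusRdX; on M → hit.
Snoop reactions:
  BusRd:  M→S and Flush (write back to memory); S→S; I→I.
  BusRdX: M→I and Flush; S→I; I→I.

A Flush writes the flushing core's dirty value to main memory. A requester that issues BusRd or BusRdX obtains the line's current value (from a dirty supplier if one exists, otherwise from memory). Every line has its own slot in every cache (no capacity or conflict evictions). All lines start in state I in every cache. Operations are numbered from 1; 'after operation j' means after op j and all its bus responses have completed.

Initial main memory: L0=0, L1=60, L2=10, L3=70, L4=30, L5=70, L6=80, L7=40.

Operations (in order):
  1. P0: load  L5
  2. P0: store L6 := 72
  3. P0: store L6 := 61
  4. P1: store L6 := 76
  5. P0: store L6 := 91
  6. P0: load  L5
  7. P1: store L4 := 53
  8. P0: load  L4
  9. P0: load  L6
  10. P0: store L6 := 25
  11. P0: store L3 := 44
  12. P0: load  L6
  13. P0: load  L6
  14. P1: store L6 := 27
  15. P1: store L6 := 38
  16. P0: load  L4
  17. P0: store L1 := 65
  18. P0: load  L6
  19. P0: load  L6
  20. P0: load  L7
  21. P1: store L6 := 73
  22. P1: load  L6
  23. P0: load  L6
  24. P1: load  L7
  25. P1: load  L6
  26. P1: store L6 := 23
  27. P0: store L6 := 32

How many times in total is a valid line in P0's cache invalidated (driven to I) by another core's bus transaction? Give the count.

1. P0: load  L5  bus=[BusRd]  L5: P0=S P1=I  mem[L5]=70
2. P0: store L6 := 72  bus=[BusRdX]  L6: P0=M P1=I  mem[L6]=80
3. P0: store L6 := 61  bus=[-]  L6: P0=M P1=I  mem[L6]=80
4. P1: store L6 := 76  bus=[BusRdX,Flush]  L6: P0=I P1=M  mem[L6]=61
5. P0: store L6 := 91  bus=[BusRdX,Flush]  L6: P0=M P1=I  mem[L6]=76
6. P0: load  L5  bus=[-]  L5: P0=S P1=I  mem[L5]=70
7. P1: store L4 := 53  bus=[BusRdX]  L4: P0=I P1=M  mem[L4]=30
8. P0: load  L4  bus=[BusRd,Flush]  L4: P0=S P1=S  mem[L4]=53
9. P0: load  L6  bus=[-]  L6: P0=M P1=I  mem[L6]=76
10. P0: store L6 := 25  bus=[-]  L6: P0=M P1=I  mem[L6]=76
11. P0: store L3 := 44  bus=[BusRdX]  L3: P0=M P1=I  mem[L3]=70
12. P0: load  L6  bus=[-]  L6: P0=M P1=I  mem[L6]=76
13. P0: load  L6  bus=[-]  L6: P0=M P1=I  mem[L6]=76
14. P1: store L6 := 27  bus=[BusRdX,Flush]  L6: P0=I P1=M  mem[L6]=25
15. P1: store L6 := 38  bus=[-]  L6: P0=I P1=M  mem[L6]=25
16. P0: load  L4  bus=[-]  L4: P0=S P1=S  mem[L4]=53
17. P0: store L1 := 65  bus=[BusRdX]  L1: P0=M P1=I  mem[L1]=60
18. P0: load  L6  bus=[BusRd,Flush]  L6: P0=S P1=S  mem[L6]=38
19. P0: load  L6  bus=[-]  L6: P0=S P1=S  mem[L6]=38
20. P0: load  L7  bus=[BusRd]  L7: P0=S P1=I  mem[L7]=40
21. P1: store L6 := 73  bus=[BusRdX]  L6: P0=I P1=M  mem[L6]=38
22. P1: load  L6  bus=[-]  L6: P0=I P1=M  mem[L6]=38
23. P0: load  L6  bus=[BusRd,Flush]  L6: P0=S P1=S  mem[L6]=73
24. P1: load  L7  bus=[BusRd]  L7: P0=S P1=S  mem[L7]=40
25. P1: load  L6  bus=[-]  L6: P0=S P1=S  mem[L6]=73
26. P1: store L6 := 23  bus=[BusRdX]  L6: P0=I P1=M  mem[L6]=73
27. P0: store L6 := 32  bus=[BusRdX,Flush]  L6: P0=M P1=I  mem[L6]=23

invalidations = 4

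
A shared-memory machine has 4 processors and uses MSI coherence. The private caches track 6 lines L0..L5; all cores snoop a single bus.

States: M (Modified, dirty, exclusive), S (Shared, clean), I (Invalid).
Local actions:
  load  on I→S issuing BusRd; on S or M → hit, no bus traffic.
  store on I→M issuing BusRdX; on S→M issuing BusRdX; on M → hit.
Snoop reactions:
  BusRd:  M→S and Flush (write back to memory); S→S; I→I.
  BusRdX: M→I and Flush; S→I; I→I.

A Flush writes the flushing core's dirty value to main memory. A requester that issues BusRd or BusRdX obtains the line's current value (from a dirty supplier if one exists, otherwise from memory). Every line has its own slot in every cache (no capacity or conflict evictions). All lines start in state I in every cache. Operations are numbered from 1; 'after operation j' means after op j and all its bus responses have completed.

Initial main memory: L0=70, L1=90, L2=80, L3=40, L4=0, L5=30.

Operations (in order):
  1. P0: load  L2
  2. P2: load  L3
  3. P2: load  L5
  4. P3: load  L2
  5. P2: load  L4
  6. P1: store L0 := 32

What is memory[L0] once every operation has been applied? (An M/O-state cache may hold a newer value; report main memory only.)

memory[L0] = 70

step 1: P0: load  L2  ⟶  SIII  (L2)  txn=BusRd  M[L2]=80
step 2: P2: load  L3  ⟶  IISI  (L3)  txn=BusRd  M[L3]=40
step 3: P2: load  L5  ⟶  IISI  (L5)  txn=BusRd  M[L5]=30
step 4: P3: load  L2  ⟶  SIIS  (L2)  txn=BusRd  M[L2]=80
step 5: P2: load  L4  ⟶  IISI  (L4)  txn=BusRd  M[L4]=0
step 6: P1: store L0 := 32  ⟶  IMII  (L0)  txn=BusRdX  M[L0]=70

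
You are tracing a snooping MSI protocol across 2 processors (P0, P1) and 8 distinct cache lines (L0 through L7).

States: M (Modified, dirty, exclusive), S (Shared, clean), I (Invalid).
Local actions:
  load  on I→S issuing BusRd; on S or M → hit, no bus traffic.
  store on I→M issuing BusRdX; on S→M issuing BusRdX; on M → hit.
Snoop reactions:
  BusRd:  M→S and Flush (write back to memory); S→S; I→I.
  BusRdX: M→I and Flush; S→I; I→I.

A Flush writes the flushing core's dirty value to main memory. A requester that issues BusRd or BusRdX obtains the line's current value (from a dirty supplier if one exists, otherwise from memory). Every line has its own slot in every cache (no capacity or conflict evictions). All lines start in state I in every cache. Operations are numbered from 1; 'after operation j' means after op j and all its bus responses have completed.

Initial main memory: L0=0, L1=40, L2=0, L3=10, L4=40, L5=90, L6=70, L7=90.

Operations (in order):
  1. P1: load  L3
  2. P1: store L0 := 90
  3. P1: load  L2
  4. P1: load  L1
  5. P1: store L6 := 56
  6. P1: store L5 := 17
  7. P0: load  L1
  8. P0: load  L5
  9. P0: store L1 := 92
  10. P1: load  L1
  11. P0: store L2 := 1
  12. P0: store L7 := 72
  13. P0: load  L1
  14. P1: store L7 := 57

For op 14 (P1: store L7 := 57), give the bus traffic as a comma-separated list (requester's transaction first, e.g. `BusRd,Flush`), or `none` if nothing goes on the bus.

bus = BusRdX,Flush

  op1 P1: load  L3 → I/S on L3; bus BusRd; mem=10
  op2 P1: store L0 := 90 → I/M on L0; bus BusRdX; mem=0
  op3 P1: load  L2 → I/S on L2; bus BusRd; mem=0
  op4 P1: load  L1 → I/S on L1; bus BusRd; mem=40
  op5 P1: store L6 := 56 → I/M on L6; bus BusRdX; mem=70
  op6 P1: store L5 := 17 → I/M on L5; bus BusRdX; mem=90
  op7 P0: load  L1 → S/S on L1; bus BusRd; mem=40
  op8 P0: load  L5 → S/S on L5; bus BusRd Flush; mem=17
  op9 P0: store L1 := 92 → M/I on L1; bus BusRdX; mem=40
  op10 P1: load  L1 → S/S on L1; bus BusRd Flush; mem=92
  op11 P0: store L2 := 1 → M/I on L2; bus BusRdX; mem=0
  op12 P0: store L7 := 72 → M/I on L7; bus BusRdX; mem=90
  op13 P0: load  L1 → S/S on L1; bus (none); mem=92
  op14 P1: store L7 := 57 → I/M on L7; bus BusRdX Flush; mem=72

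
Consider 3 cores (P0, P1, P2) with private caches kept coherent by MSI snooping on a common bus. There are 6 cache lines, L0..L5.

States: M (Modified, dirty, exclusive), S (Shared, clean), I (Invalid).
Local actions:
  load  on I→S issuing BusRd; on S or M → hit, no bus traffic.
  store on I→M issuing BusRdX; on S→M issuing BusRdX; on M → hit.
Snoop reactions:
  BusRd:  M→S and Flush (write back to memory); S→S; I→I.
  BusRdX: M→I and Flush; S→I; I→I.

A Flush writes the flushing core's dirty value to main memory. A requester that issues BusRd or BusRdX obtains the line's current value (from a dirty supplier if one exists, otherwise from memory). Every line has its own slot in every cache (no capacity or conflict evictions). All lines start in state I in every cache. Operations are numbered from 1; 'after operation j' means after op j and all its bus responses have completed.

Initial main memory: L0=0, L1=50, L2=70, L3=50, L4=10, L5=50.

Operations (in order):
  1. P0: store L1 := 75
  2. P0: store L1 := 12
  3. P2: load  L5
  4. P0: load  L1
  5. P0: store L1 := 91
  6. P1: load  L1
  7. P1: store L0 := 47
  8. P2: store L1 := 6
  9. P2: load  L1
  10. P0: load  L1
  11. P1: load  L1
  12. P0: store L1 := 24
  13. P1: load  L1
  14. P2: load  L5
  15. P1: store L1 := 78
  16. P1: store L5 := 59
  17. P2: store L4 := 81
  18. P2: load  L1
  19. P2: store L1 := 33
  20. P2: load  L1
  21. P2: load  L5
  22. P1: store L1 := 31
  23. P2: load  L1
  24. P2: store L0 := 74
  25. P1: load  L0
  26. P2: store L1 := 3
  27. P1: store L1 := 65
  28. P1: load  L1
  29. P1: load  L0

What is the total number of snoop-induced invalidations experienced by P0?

invalidations = 2

step 1: P0: store L1 := 75  ⟶  MII  (L1)  txn=BusRdX  M[L1]=50
step 2: P0: store L1 := 12  ⟶  MII  (L1)  txn=∅  M[L1]=50
step 3: P2: load  L5  ⟶  IIS  (L5)  txn=BusRd  M[L5]=50
step 4: P0: load  L1  ⟶  MII  (L1)  txn=∅  M[L1]=50
step 5: P0: store L1 := 91  ⟶  MII  (L1)  txn=∅  M[L1]=50
step 6: P1: load  L1  ⟶  SSI  (L1)  txn=BusRd+Flush  M[L1]=91
step 7: P1: store L0 := 47  ⟶  IMI  (L0)  txn=BusRdX  M[L0]=0
step 8: P2: store L1 := 6  ⟶  IIM  (L1)  txn=BusRdX  M[L1]=91
step 9: P2: load  L1  ⟶  IIM  (L1)  txn=∅  M[L1]=91
step 10: P0: load  L1  ⟶  SIS  (L1)  txn=BusRd+Flush  M[L1]=6
step 11: P1: load  L1  ⟶  SSS  (L1)  txn=BusRd  M[L1]=6
step 12: P0: store L1 := 24  ⟶  MII  (L1)  txn=BusRdX  M[L1]=6
step 13: P1: load  L1  ⟶  SSI  (L1)  txn=BusRd+Flush  M[L1]=24
step 14: P2: load  L5  ⟶  IIS  (L5)  txn=∅  M[L5]=50
step 15: P1: store L1 := 78  ⟶  IMI  (L1)  txn=BusRdX  M[L1]=24
step 16: P1: store L5 := 59  ⟶  IMI  (L5)  txn=BusRdX  M[L5]=50
step 17: P2: store L4 := 81  ⟶  IIM  (L4)  txn=BusRdX  M[L4]=10
step 18: P2: load  L1  ⟶  ISS  (L1)  txn=BusRd+Flush  M[L1]=78
step 19: P2: store L1 := 33  ⟶  IIM  (L1)  txn=BusRdX  M[L1]=78
step 20: P2: load  L1  ⟶  IIM  (L1)  txn=∅  M[L1]=78
step 21: P2: load  L5  ⟶  ISS  (L5)  txn=BusRd+Flush  M[L5]=59
step 22: P1: store L1 := 31  ⟶  IMI  (L1)  txn=BusRdX+Flush  M[L1]=33
step 23: P2: load  L1  ⟶  ISS  (L1)  txn=BusRd+Flush  M[L1]=31
step 24: P2: store L0 := 74  ⟶  IIM  (L0)  txn=BusRdX+Flush  M[L0]=47
step 25: P1: load  L0  ⟶  ISS  (L0)  txn=BusRd+Flush  M[L0]=74
step 26: P2: store L1 := 3  ⟶  IIM  (L1)  txn=BusRdX  M[L1]=31
step 27: P1: store L1 := 65  ⟶  IMI  (L1)  txn=BusRdX+Flush  M[L1]=3
step 28: P1: load  L1  ⟶  IMI  (L1)  txn=∅  M[L1]=3
step 29: P1: load  L0  ⟶  ISS  (L0)  txn=∅  M[L0]=74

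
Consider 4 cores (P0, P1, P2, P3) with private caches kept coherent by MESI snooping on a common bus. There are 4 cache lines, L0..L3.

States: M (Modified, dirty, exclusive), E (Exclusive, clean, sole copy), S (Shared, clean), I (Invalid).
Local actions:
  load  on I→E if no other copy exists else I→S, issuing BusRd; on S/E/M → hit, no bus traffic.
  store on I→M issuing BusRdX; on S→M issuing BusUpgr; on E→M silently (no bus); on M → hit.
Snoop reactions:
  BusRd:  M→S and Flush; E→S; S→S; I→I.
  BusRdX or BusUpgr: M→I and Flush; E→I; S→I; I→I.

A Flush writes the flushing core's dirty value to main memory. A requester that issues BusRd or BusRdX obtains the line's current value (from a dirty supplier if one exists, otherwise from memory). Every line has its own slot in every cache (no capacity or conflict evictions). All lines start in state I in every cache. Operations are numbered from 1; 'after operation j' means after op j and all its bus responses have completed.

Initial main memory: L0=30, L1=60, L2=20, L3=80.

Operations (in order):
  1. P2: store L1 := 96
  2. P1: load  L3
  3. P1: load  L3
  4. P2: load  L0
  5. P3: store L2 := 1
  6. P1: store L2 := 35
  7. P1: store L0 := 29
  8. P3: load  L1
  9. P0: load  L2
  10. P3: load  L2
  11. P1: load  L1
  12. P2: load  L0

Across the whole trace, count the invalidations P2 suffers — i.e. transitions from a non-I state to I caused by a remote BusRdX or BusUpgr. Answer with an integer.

[1] P2: store L1 := 96 | P0:I, P1:I, P2:M(96), P3:I | bus: BusRdX
[2] P1: load  L3 | P0:I, P1:E(80), P2:I, P3:I | bus: BusRd
[3] P1: load  L3 | P0:I, P1:E(80), P2:I, P3:I | bus: none
[4] P2: load  L0 | P0:I, P1:I, P2:E(30), P3:I | bus: BusRd
[5] P3: store L2 := 1 | P0:I, P1:I, P2:I, P3:M(1) | bus: BusRdX
[6] P1: store L2 := 35 | P0:I, P1:M(35), P2:I, P3:I | bus: BusRdX,Flush
[7] P1: store L0 := 29 | P0:I, P1:M(29), P2:I, P3:I | bus: BusRdX
[8] P3: load  L1 | P0:I, P1:I, P2:S(96), P3:S(96) | bus: BusRd,Flush
[9] P0: load  L2 | P0:S(35), P1:S(35), P2:I, P3:I | bus: BusRd,Flush
[10] P3: load  L2 | P0:S(35), P1:S(35), P2:I, P3:S(35) | bus: BusRd
[11] P1: load  L1 | P0:I, P1:S(96), P2:S(96), P3:S(96) | bus: BusRd
[12] P2: load  L0 | P0:I, P1:S(29), P2:S(29), P3:I | bus: BusRd,Flush

invalidations = 1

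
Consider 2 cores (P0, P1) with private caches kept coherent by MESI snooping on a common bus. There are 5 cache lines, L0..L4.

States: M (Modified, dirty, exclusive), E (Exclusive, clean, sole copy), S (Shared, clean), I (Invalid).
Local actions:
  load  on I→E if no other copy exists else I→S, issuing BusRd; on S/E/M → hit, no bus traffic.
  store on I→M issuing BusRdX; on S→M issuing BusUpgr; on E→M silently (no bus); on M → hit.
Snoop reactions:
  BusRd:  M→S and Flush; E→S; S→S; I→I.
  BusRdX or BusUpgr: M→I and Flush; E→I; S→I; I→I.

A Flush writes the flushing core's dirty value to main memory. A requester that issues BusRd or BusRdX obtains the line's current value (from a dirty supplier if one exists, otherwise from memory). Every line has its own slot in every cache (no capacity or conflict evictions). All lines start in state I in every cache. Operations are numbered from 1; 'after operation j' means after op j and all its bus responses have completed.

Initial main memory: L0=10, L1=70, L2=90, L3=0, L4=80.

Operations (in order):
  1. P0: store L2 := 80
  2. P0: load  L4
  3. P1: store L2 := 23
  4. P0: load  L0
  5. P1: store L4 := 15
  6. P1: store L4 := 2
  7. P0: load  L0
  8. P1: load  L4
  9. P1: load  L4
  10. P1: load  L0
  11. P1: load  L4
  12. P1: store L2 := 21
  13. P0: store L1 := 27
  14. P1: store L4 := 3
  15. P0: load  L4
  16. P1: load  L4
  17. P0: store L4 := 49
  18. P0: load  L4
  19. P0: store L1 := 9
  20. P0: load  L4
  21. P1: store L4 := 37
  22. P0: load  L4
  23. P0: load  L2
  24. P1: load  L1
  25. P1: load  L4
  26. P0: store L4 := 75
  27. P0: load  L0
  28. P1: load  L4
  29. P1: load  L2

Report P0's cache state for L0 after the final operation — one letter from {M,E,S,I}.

state = S

[1] P0: store L2 := 80 | P0:M(80), P1:I | bus: BusRdX
[2] P0: load  L4 | P0:E(80), P1:I | bus: BusRd
[3] P1: store L2 := 23 | P0:I, P1:M(23) | bus: BusRdX,Flush
[4] P0: load  L0 | P0:E(10), P1:I | bus: BusRd
[5] P1: store L4 := 15 | P0:I, P1:M(15) | bus: BusRdX
[6] P1: store L4 := 2 | P0:I, P1:M(2) | bus: none
[7] P0: load  L0 | P0:E(10), P1:I | bus: none
[8] P1: load  L4 | P0:I, P1:M(2) | bus: none
[9] P1: load  L4 | P0:I, P1:M(2) | bus: none
[10] P1: load  L0 | P0:S(10), P1:S(10) | bus: BusRd
[11] P1: load  L4 | P0:I, P1:M(2) | bus: none
[12] P1: store L2 := 21 | P0:I, P1:M(21) | bus: none
[13] P0: store L1 := 27 | P0:M(27), P1:I | bus: BusRdX
[14] P1: store L4 := 3 | P0:I, P1:M(3) | bus: none
[15] P0: load  L4 | P0:S(3), P1:S(3) | bus: BusRd,Flush
[16] P1: load  L4 | P0:S(3), P1:S(3) | bus: none
[17] P0: store L4 := 49 | P0:M(49), P1:I | bus: BusUpgr
[18] P0: load  L4 | P0:M(49), P1:I | bus: none
[19] P0: store L1 := 9 | P0:M(9), P1:I | bus: none
[20] P0: load  L4 | P0:M(49), P1:I | bus: none
[21] P1: store L4 := 37 | P0:I, P1:M(37) | bus: BusRdX,Flush
[22] P0: load  L4 | P0:S(37), P1:S(37) | bus: BusRd,Flush
[23] P0: load  L2 | P0:S(21), P1:S(21) | bus: BusRd,Flush
[24] P1: load  L1 | P0:S(9), P1:S(9) | bus: BusRd,Flush
[25] P1: load  L4 | P0:S(37), P1:S(37) | bus: none
[26] P0: store L4 := 75 | P0:M(75), P1:I | bus: BusUpgr
[27] P0: load  L0 | P0:S(10), P1:S(10) | bus: none
[28] P1: load  L4 | P0:S(75), P1:S(75) | bus: BusRd,Flush
[29] P1: load  L2 | P0:S(21), P1:S(21) | bus: none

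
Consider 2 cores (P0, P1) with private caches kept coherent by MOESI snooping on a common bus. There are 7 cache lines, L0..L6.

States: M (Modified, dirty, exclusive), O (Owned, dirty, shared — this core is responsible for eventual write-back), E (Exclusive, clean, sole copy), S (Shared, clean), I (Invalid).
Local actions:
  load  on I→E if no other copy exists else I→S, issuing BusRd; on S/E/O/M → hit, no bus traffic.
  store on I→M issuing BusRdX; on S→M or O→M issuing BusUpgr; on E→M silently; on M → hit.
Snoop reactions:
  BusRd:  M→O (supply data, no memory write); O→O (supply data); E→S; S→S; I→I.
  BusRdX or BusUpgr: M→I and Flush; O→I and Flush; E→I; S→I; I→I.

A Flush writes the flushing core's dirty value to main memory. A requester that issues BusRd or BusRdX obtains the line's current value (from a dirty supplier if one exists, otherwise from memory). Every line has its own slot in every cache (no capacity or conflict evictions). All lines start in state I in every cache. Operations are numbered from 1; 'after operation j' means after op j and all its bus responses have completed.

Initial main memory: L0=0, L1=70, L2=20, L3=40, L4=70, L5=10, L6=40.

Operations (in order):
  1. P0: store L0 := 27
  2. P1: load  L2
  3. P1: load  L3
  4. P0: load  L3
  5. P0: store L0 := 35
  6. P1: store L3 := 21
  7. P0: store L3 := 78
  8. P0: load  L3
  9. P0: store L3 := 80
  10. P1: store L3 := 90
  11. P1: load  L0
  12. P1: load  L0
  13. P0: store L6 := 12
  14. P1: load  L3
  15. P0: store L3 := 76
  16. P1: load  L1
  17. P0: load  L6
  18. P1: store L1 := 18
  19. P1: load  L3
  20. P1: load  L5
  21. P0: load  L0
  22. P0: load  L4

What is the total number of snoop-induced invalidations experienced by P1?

step 1: P0: store L0 := 27  ⟶  MI  (L0)  txn=BusRdX  M[L0]=0
step 2: P1: load  L2  ⟶  IE  (L2)  txn=BusRd  M[L2]=20
step 3: P1: load  L3  ⟶  IE  (L3)  txn=BusRd  M[L3]=40
step 4: P0: load  L3  ⟶  SS  (L3)  txn=BusRd  M[L3]=40
step 5: P0: store L0 := 35  ⟶  MI  (L0)  txn=∅  M[L0]=0
step 6: P1: store L3 := 21  ⟶  IM  (L3)  txn=BusUpgr  M[L3]=40
step 7: P0: store L3 := 78  ⟶  MI  (L3)  txn=BusRdX+Flush  M[L3]=21
step 8: P0: load  L3  ⟶  MI  (L3)  txn=∅  M[L3]=21
step 9: P0: store L3 := 80  ⟶  MI  (L3)  txn=∅  M[L3]=21
step 10: P1: store L3 := 90  ⟶  IM  (L3)  txn=BusRdX+Flush  M[L3]=80
step 11: P1: load  L0  ⟶  OS  (L0)  txn=BusRd  M[L0]=0
step 12: P1: load  L0  ⟶  OS  (L0)  txn=∅  M[L0]=0
step 13: P0: store L6 := 12  ⟶  MI  (L6)  txn=BusRdX  M[L6]=40
step 14: P1: load  L3  ⟶  IM  (L3)  txn=∅  M[L3]=80
step 15: P0: store L3 := 76  ⟶  MI  (L3)  txn=BusRdX+Flush  M[L3]=90
step 16: P1: load  L1  ⟶  IE  (L1)  txn=BusRd  M[L1]=70
step 17: P0: load  L6  ⟶  MI  (L6)  txn=∅  M[L6]=40
step 18: P1: store L1 := 18  ⟶  IM  (L1)  txn=∅  M[L1]=70
step 19: P1: load  L3  ⟶  OS  (L3)  txn=BusRd  M[L3]=90
step 20: P1: load  L5  ⟶  IE  (L5)  txn=BusRd  M[L5]=10
step 21: P0: load  L0  ⟶  OS  (L0)  txn=∅  M[L0]=0
step 22: P0: load  L4  ⟶  EI  (L4)  txn=BusRd  M[L4]=70

invalidations = 2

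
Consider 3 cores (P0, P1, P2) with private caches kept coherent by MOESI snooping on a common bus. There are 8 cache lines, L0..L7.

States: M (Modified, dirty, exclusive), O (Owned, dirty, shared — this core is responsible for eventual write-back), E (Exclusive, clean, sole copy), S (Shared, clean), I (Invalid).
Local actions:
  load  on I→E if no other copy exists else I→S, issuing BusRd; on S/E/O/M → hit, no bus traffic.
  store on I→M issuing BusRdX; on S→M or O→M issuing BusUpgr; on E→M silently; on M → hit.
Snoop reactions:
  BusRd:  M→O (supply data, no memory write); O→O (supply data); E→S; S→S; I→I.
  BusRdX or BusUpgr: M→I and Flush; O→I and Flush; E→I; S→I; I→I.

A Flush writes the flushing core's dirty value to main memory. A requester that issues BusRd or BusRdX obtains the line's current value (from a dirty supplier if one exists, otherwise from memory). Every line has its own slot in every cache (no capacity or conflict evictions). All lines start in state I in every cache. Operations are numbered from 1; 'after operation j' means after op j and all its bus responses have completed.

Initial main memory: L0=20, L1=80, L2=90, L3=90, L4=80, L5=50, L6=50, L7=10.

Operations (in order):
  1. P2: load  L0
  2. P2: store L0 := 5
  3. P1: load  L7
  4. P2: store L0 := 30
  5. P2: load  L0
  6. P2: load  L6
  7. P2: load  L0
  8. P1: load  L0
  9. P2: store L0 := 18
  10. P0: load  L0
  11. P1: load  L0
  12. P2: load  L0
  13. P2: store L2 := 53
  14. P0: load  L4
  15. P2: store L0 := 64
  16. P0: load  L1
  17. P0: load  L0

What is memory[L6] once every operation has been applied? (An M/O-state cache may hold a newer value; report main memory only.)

memory[L6] = 50

1. P2: load  L0  bus=[BusRd]  L0: P0=I P1=I P2=E  mem[L0]=20
2. P2: store L0 := 5  bus=[-]  L0: P0=I P1=I P2=M  mem[L0]=20
3. P1: load  L7  bus=[BusRd]  L7: P0=I P1=E P2=I  mem[L7]=10
4. P2: store L0 := 30  bus=[-]  L0: P0=I P1=I P2=M  mem[L0]=20
5. P2: load  L0  bus=[-]  L0: P0=I P1=I P2=M  mem[L0]=20
6. P2: load  L6  bus=[BusRd]  L6: P0=I P1=I P2=E  mem[L6]=50
7. P2: load  L0  bus=[-]  L0: P0=I P1=I P2=M  mem[L0]=20
8. P1: load  L0  bus=[BusRd]  L0: P0=I P1=S P2=O  mem[L0]=20
9. P2: store L0 := 18  bus=[BusUpgr]  L0: P0=I P1=I P2=M  mem[L0]=20
10. P0: load  L0  bus=[BusRd]  L0: P0=S P1=I P2=O  mem[L0]=20
11. P1: load  L0  bus=[BusRd]  L0: P0=S P1=S P2=O  mem[L0]=20
12. P2: load  L0  bus=[-]  L0: P0=S P1=S P2=O  mem[L0]=20
13. P2: store L2 := 53  bus=[BusRdX]  L2: P0=I P1=I P2=M  mem[L2]=90
14. P0: load  L4  bus=[BusRd]  L4: P0=E P1=I P2=I  mem[L4]=80
15. P2: store L0 := 64  bus=[BusUpgr]  L0: P0=I P1=I P2=M  mem[L0]=20
16. P0: load  L1  bus=[BusRd]  L1: P0=E P1=I P2=I  mem[L1]=80
17. P0: load  L0  bus=[BusRd]  L0: P0=S P1=I P2=O  mem[L0]=20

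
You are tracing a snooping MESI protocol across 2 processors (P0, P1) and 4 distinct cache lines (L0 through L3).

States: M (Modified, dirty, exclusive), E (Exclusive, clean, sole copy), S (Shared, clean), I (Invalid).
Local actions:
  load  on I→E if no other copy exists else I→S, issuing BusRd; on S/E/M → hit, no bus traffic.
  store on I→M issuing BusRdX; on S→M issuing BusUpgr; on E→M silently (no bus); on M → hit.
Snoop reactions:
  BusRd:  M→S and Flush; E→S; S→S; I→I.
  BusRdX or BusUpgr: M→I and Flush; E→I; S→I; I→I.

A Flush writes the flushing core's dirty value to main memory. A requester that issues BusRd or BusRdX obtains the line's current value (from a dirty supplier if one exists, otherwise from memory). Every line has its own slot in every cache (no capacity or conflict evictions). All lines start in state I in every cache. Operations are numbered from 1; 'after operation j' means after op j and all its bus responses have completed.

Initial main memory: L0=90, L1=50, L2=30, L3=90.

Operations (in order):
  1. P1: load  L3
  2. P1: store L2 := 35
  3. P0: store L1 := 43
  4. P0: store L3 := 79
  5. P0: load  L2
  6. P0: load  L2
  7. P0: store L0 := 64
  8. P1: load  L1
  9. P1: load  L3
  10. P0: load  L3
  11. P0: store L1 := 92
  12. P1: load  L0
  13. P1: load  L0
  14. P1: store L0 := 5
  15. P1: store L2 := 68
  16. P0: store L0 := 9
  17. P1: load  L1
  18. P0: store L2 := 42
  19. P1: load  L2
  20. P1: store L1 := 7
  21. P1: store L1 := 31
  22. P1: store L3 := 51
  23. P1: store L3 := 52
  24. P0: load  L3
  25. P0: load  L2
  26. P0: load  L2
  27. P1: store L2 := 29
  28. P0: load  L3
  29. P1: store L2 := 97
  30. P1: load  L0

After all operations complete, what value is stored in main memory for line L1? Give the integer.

[1] P1: load  L3 | P0:I, P1:E(90) | bus: BusRd
[2] P1: store L2 := 35 | P0:I, P1:M(35) | bus: BusRdX
[3] P0: store L1 := 43 | P0:M(43), P1:I | bus: BusRdX
[4] P0: store L3 := 79 | P0:M(79), P1:I | bus: BusRdX
[5] P0: load  L2 | P0:S(35), P1:S(35) | bus: BusRd,Flush
[6] P0: load  L2 | P0:S(35), P1:S(35) | bus: none
[7] P0: store L0 := 64 | P0:M(64), P1:I | bus: BusRdX
[8] P1: load  L1 | P0:S(43), P1:S(43) | bus: BusRd,Flush
[9] P1: load  L3 | P0:S(79), P1:S(79) | bus: BusRd,Flush
[10] P0: load  L3 | P0:S(79), P1:S(79) | bus: none
[11] P0: store L1 := 92 | P0:M(92), P1:I | bus: BusUpgr
[12] P1: load  L0 | P0:S(64), P1:S(64) | bus: BusRd,Flush
[13] P1: load  L0 | P0:S(64), P1:S(64) | bus: none
[14] P1: store L0 := 5 | P0:I, P1:M(5) | bus: BusUpgr
[15] P1: store L2 := 68 | P0:I, P1:M(68) | bus: BusUpgr
[16] P0: store L0 := 9 | P0:M(9), P1:I | bus: BusRdX,Flush
[17] P1: load  L1 | P0:S(92), P1:S(92) | bus: BusRd,Flush
[18] P0: store L2 := 42 | P0:M(42), P1:I | bus: BusRdX,Flush
[19] P1: load  L2 | P0:S(42), P1:S(42) | bus: BusRd,Flush
[20] P1: store L1 := 7 | P0:I, P1:M(7) | bus: BusUpgr
[21] P1: store L1 := 31 | P0:I, P1:M(31) | bus: none
[22] P1: store L3 := 51 | P0:I, P1:M(51) | bus: BusUpgr
[23] P1: store L3 := 52 | P0:I, P1:M(52) | bus: none
[24] P0: load  L3 | P0:S(52), P1:S(52) | bus: BusRd,Flush
[25] P0: load  L2 | P0:S(42), P1:S(42) | bus: none
[26] P0: load  L2 | P0:S(42), P1:S(42) | bus: none
[27] P1: store L2 := 29 | P0:I, P1:M(29) | bus: BusUpgr
[28] P0: load  L3 | P0:S(52), P1:S(52) | bus: none
[29] P1: store L2 := 97 | P0:I, P1:M(97) | bus: none
[30] P1: load  L0 | P0:S(9), P1:S(9) | bus: BusRd,Flush

memory[L1] = 92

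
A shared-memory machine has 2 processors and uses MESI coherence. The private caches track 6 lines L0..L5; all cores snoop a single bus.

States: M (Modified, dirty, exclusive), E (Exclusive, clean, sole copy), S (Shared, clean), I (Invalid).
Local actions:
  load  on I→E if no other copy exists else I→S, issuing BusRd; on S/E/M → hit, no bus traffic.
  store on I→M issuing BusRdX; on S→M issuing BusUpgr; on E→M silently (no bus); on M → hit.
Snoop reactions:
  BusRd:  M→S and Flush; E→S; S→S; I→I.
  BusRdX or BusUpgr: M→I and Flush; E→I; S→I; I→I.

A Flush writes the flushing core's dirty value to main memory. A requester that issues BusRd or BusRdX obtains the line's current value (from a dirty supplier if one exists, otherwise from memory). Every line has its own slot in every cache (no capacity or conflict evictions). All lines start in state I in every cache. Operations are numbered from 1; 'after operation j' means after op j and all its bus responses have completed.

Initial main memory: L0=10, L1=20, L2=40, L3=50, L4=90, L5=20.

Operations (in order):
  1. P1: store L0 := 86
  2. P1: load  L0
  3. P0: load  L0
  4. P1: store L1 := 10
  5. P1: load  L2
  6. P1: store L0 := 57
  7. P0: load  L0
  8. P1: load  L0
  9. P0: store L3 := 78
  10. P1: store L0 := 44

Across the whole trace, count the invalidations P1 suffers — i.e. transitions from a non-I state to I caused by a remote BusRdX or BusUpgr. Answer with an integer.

invalidations = 0

  op1 P1: store L0 := 86 → I/M on L0; bus BusRdX; mem=10
  op2 P1: load  L0 → I/M on L0; bus (none); mem=10
  op3 P0: load  L0 → S/S on L0; bus BusRd Flush; mem=86
  op4 P1: store L1 := 10 → I/M on L1; bus BusRdX; mem=20
  op5 P1: load  L2 → I/E on L2; bus BusRd; mem=40
  op6 P1: store L0 := 57 → I/M on L0; bus BusUpgr; mem=86
  op7 P0: load  L0 → S/S on L0; bus BusRd Flush; mem=57
  op8 P1: load  L0 → S/S on L0; bus (none); mem=57
  op9 P0: store L3 := 78 → M/I on L3; bus BusRdX; mem=50
  op10 P1: store L0 := 44 → I/M on L0; bus BusUpgr; mem=57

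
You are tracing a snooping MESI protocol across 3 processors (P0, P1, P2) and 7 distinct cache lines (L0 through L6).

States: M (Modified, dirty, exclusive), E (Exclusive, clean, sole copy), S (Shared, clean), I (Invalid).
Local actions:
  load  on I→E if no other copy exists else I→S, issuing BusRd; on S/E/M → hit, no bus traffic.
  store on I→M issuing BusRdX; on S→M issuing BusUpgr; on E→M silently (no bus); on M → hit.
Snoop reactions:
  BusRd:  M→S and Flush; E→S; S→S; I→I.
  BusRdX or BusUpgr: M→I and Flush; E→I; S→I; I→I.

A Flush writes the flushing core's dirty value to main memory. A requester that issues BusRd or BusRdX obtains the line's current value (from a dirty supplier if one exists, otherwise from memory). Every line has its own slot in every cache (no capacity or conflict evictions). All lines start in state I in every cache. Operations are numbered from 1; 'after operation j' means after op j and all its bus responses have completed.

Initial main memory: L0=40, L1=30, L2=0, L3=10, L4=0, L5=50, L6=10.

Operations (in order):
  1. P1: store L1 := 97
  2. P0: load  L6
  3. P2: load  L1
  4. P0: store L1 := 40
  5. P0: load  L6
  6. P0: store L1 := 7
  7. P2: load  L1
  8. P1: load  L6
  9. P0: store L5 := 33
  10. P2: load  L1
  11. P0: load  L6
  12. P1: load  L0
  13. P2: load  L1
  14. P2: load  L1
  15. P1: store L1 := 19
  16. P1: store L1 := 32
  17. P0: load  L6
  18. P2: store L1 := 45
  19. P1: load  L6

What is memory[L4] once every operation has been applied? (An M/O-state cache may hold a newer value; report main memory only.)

memory[L4] = 0

step 1: P1: store L1 := 97  ⟶  IMI  (L1)  txn=BusRdX  M[L1]=30
step 2: P0: load  L6  ⟶  EII  (L6)  txn=BusRd  M[L6]=10
step 3: P2: load  L1  ⟶  ISS  (L1)  txn=BusRd+Flush  M[L1]=97
step 4: P0: store L1 := 40  ⟶  MII  (L1)  txn=BusRdX  M[L1]=97
step 5: P0: load  L6  ⟶  EII  (L6)  txn=∅  M[L6]=10
step 6: P0: store L1 := 7  ⟶  MII  (L1)  txn=∅  M[L1]=97
step 7: P2: load  L1  ⟶  SIS  (L1)  txn=BusRd+Flush  M[L1]=7
step 8: P1: load  L6  ⟶  SSI  (L6)  txn=BusRd  M[L6]=10
step 9: P0: store L5 := 33  ⟶  MII  (L5)  txn=BusRdX  M[L5]=50
step 10: P2: load  L1  ⟶  SIS  (L1)  txn=∅  M[L1]=7
step 11: P0: load  L6  ⟶  SSI  (L6)  txn=∅  M[L6]=10
step 12: P1: load  L0  ⟶  IEI  (L0)  txn=BusRd  M[L0]=40
step 13: P2: load  L1  ⟶  SIS  (L1)  txn=∅  M[L1]=7
step 14: P2: load  L1  ⟶  SIS  (L1)  txn=∅  M[L1]=7
step 15: P1: store L1 := 19  ⟶  IMI  (L1)  txn=BusRdX  M[L1]=7
step 16: P1: store L1 := 32  ⟶  IMI  (L1)  txn=∅  M[L1]=7
step 17: P0: load  L6  ⟶  SSI  (L6)  txn=∅  M[L6]=10
step 18: P2: store L1 := 45  ⟶  IIM  (L1)  txn=BusRdX+Flush  M[L1]=32
step 19: P1: load  L6  ⟶  SSI  (L6)  txn=∅  M[L6]=10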